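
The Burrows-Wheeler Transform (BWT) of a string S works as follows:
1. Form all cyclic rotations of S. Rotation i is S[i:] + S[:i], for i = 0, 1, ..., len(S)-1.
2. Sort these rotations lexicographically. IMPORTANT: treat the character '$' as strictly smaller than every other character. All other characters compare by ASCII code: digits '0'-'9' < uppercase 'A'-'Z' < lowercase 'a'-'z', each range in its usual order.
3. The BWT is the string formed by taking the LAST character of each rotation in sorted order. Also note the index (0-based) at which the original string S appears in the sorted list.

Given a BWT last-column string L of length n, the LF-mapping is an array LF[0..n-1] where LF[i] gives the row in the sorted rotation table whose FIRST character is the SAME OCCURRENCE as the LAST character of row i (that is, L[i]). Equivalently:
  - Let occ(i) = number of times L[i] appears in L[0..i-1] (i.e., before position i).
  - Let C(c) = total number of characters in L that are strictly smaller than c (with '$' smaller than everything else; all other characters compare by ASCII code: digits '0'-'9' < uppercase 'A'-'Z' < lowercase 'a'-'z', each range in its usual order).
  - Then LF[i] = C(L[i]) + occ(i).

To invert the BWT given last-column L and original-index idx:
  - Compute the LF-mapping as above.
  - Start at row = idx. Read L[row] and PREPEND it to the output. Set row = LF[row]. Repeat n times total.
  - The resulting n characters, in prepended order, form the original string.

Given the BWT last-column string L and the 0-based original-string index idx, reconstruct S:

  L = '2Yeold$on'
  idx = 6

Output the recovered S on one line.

Answer: noodleY2$

Derivation:
LF mapping: 1 2 4 7 5 3 0 8 6
Walk LF starting at row 6, prepending L[row]:
  step 1: row=6, L[6]='$', prepend. Next row=LF[6]=0
  step 2: row=0, L[0]='2', prepend. Next row=LF[0]=1
  step 3: row=1, L[1]='Y', prepend. Next row=LF[1]=2
  step 4: row=2, L[2]='e', prepend. Next row=LF[2]=4
  step 5: row=4, L[4]='l', prepend. Next row=LF[4]=5
  step 6: row=5, L[5]='d', prepend. Next row=LF[5]=3
  step 7: row=3, L[3]='o', prepend. Next row=LF[3]=7
  step 8: row=7, L[7]='o', prepend. Next row=LF[7]=8
  step 9: row=8, L[8]='n', prepend. Next row=LF[8]=6
Reversed output: noodleY2$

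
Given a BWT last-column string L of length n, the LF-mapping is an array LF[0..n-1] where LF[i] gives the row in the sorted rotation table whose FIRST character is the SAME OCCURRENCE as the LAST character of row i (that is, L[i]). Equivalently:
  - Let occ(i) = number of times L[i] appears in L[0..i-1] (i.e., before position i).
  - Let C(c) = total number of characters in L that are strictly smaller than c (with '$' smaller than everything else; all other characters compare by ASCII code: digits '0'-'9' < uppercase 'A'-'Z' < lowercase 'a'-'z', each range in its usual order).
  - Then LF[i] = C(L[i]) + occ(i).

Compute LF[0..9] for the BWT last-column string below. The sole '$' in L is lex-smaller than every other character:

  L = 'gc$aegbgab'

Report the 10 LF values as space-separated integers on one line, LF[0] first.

Answer: 7 5 0 1 6 8 3 9 2 4

Derivation:
Char counts: '$':1, 'a':2, 'b':2, 'c':1, 'e':1, 'g':3
C (first-col start): C('$')=0, C('a')=1, C('b')=3, C('c')=5, C('e')=6, C('g')=7
L[0]='g': occ=0, LF[0]=C('g')+0=7+0=7
L[1]='c': occ=0, LF[1]=C('c')+0=5+0=5
L[2]='$': occ=0, LF[2]=C('$')+0=0+0=0
L[3]='a': occ=0, LF[3]=C('a')+0=1+0=1
L[4]='e': occ=0, LF[4]=C('e')+0=6+0=6
L[5]='g': occ=1, LF[5]=C('g')+1=7+1=8
L[6]='b': occ=0, LF[6]=C('b')+0=3+0=3
L[7]='g': occ=2, LF[7]=C('g')+2=7+2=9
L[8]='a': occ=1, LF[8]=C('a')+1=1+1=2
L[9]='b': occ=1, LF[9]=C('b')+1=3+1=4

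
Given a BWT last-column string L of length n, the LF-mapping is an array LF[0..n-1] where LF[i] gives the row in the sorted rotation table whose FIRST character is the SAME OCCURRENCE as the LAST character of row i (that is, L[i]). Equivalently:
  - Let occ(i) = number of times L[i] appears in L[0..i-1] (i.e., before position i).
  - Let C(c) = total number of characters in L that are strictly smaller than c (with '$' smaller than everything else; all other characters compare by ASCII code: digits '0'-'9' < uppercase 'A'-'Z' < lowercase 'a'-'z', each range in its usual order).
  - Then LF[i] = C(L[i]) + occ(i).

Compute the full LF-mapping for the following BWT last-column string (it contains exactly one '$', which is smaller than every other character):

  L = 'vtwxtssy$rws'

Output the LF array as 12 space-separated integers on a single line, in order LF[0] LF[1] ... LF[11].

Answer: 7 5 8 10 6 2 3 11 0 1 9 4

Derivation:
Char counts: '$':1, 'r':1, 's':3, 't':2, 'v':1, 'w':2, 'x':1, 'y':1
C (first-col start): C('$')=0, C('r')=1, C('s')=2, C('t')=5, C('v')=7, C('w')=8, C('x')=10, C('y')=11
L[0]='v': occ=0, LF[0]=C('v')+0=7+0=7
L[1]='t': occ=0, LF[1]=C('t')+0=5+0=5
L[2]='w': occ=0, LF[2]=C('w')+0=8+0=8
L[3]='x': occ=0, LF[3]=C('x')+0=10+0=10
L[4]='t': occ=1, LF[4]=C('t')+1=5+1=6
L[5]='s': occ=0, LF[5]=C('s')+0=2+0=2
L[6]='s': occ=1, LF[6]=C('s')+1=2+1=3
L[7]='y': occ=0, LF[7]=C('y')+0=11+0=11
L[8]='$': occ=0, LF[8]=C('$')+0=0+0=0
L[9]='r': occ=0, LF[9]=C('r')+0=1+0=1
L[10]='w': occ=1, LF[10]=C('w')+1=8+1=9
L[11]='s': occ=2, LF[11]=C('s')+2=2+2=4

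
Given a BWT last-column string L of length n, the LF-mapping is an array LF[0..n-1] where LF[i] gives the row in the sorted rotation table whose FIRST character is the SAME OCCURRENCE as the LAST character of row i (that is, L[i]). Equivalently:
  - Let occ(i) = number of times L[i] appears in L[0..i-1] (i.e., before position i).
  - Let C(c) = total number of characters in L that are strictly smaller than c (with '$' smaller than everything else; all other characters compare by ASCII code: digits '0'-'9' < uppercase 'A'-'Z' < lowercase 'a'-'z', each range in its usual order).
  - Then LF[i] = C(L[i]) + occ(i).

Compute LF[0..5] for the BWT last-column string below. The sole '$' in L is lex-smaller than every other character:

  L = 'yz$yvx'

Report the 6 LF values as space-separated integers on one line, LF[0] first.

Answer: 3 5 0 4 1 2

Derivation:
Char counts: '$':1, 'v':1, 'x':1, 'y':2, 'z':1
C (first-col start): C('$')=0, C('v')=1, C('x')=2, C('y')=3, C('z')=5
L[0]='y': occ=0, LF[0]=C('y')+0=3+0=3
L[1]='z': occ=0, LF[1]=C('z')+0=5+0=5
L[2]='$': occ=0, LF[2]=C('$')+0=0+0=0
L[3]='y': occ=1, LF[3]=C('y')+1=3+1=4
L[4]='v': occ=0, LF[4]=C('v')+0=1+0=1
L[5]='x': occ=0, LF[5]=C('x')+0=2+0=2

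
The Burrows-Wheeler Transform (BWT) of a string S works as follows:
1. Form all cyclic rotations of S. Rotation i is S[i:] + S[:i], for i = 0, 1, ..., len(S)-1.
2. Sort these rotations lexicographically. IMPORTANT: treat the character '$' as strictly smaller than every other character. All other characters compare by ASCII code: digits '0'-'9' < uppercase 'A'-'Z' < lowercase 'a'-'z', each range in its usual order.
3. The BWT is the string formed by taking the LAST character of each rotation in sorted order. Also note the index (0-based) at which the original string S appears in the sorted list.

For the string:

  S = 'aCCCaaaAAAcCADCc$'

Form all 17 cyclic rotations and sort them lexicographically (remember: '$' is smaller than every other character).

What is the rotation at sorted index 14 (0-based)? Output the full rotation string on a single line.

All 17 rotations (rotation i = S[i:]+S[:i]):
  rot[0] = aCCCaaaAAAcCADCc$
  rot[1] = CCCaaaAAAcCADCc$a
  rot[2] = CCaaaAAAcCADCc$aC
  rot[3] = CaaaAAAcCADCc$aCC
  rot[4] = aaaAAAcCADCc$aCCC
  rot[5] = aaAAAcCADCc$aCCCa
  rot[6] = aAAAcCADCc$aCCCaa
  rot[7] = AAAcCADCc$aCCCaaa
  rot[8] = AAcCADCc$aCCCaaaA
  rot[9] = AcCADCc$aCCCaaaAA
  rot[10] = cCADCc$aCCCaaaAAA
  rot[11] = CADCc$aCCCaaaAAAc
  rot[12] = ADCc$aCCCaaaAAAcC
  rot[13] = DCc$aCCCaaaAAAcCA
  rot[14] = Cc$aCCCaaaAAAcCAD
  rot[15] = c$aCCCaaaAAAcCADC
  rot[16] = $aCCCaaaAAAcCADCc
Sorted (with $ < everything):
  sorted[0] = $aCCCaaaAAAcCADCc
  sorted[1] = AAAcCADCc$aCCCaaa
  sorted[2] = AAcCADCc$aCCCaaaA
  sorted[3] = ADCc$aCCCaaaAAAcC
  sorted[4] = AcCADCc$aCCCaaaAA
  sorted[5] = CADCc$aCCCaaaAAAc
  sorted[6] = CCCaaaAAAcCADCc$a
  sorted[7] = CCaaaAAAcCADCc$aC
  sorted[8] = CaaaAAAcCADCc$aCC
  sorted[9] = Cc$aCCCaaaAAAcCAD
  sorted[10] = DCc$aCCCaaaAAAcCA
  sorted[11] = aAAAcCADCc$aCCCaa
  sorted[12] = aCCCaaaAAAcCADCc$
  sorted[13] = aaAAAcCADCc$aCCCa
  sorted[14] = aaaAAAcCADCc$aCCC
  sorted[15] = c$aCCCaaaAAAcCADC
  sorted[16] = cCADCc$aCCCaaaAAA
sorted[14] = aaaAAAcCADCc$aCCC

Answer: aaaAAAcCADCc$aCCC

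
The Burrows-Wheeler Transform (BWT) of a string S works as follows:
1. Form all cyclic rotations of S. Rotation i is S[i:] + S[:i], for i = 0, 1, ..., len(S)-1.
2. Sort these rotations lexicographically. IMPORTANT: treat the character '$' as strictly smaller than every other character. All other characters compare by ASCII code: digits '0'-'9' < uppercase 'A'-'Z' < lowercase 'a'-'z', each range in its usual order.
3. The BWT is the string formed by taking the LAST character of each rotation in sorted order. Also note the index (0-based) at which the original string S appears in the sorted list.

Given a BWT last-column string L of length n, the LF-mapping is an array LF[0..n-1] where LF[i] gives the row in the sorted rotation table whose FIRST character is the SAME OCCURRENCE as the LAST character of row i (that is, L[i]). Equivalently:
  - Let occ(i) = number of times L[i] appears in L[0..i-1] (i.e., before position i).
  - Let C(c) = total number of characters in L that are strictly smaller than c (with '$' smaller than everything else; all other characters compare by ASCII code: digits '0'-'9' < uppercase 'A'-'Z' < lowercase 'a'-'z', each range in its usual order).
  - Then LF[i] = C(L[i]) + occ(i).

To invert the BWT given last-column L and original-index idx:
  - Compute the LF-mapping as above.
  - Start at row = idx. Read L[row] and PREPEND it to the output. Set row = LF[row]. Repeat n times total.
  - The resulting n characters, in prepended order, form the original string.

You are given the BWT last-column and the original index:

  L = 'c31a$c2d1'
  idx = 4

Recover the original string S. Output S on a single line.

LF mapping: 6 4 1 5 0 7 3 8 2
Walk LF starting at row 4, prepending L[row]:
  step 1: row=4, L[4]='$', prepend. Next row=LF[4]=0
  step 2: row=0, L[0]='c', prepend. Next row=LF[0]=6
  step 3: row=6, L[6]='2', prepend. Next row=LF[6]=3
  step 4: row=3, L[3]='a', prepend. Next row=LF[3]=5
  step 5: row=5, L[5]='c', prepend. Next row=LF[5]=7
  step 6: row=7, L[7]='d', prepend. Next row=LF[7]=8
  step 7: row=8, L[8]='1', prepend. Next row=LF[8]=2
  step 8: row=2, L[2]='1', prepend. Next row=LF[2]=1
  step 9: row=1, L[1]='3', prepend. Next row=LF[1]=4
Reversed output: 311dca2c$

Answer: 311dca2c$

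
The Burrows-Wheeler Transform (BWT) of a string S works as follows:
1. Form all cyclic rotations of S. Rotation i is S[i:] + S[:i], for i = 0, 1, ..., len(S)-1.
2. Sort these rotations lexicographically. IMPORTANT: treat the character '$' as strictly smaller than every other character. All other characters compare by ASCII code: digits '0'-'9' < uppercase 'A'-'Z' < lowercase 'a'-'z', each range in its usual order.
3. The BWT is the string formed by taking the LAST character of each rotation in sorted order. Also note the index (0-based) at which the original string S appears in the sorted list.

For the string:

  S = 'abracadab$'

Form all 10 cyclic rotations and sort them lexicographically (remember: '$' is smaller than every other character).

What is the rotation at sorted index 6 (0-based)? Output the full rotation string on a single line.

All 10 rotations (rotation i = S[i:]+S[:i]):
  rot[0] = abracadab$
  rot[1] = bracadab$a
  rot[2] = racadab$ab
  rot[3] = acadab$abr
  rot[4] = cadab$abra
  rot[5] = adab$abrac
  rot[6] = dab$abraca
  rot[7] = ab$abracad
  rot[8] = b$abracada
  rot[9] = $abracadab
Sorted (with $ < everything):
  sorted[0] = $abracadab
  sorted[1] = ab$abracad
  sorted[2] = abracadab$
  sorted[3] = acadab$abr
  sorted[4] = adab$abrac
  sorted[5] = b$abracada
  sorted[6] = bracadab$a
  sorted[7] = cadab$abra
  sorted[8] = dab$abraca
  sorted[9] = racadab$ab
sorted[6] = bracadab$a

Answer: bracadab$a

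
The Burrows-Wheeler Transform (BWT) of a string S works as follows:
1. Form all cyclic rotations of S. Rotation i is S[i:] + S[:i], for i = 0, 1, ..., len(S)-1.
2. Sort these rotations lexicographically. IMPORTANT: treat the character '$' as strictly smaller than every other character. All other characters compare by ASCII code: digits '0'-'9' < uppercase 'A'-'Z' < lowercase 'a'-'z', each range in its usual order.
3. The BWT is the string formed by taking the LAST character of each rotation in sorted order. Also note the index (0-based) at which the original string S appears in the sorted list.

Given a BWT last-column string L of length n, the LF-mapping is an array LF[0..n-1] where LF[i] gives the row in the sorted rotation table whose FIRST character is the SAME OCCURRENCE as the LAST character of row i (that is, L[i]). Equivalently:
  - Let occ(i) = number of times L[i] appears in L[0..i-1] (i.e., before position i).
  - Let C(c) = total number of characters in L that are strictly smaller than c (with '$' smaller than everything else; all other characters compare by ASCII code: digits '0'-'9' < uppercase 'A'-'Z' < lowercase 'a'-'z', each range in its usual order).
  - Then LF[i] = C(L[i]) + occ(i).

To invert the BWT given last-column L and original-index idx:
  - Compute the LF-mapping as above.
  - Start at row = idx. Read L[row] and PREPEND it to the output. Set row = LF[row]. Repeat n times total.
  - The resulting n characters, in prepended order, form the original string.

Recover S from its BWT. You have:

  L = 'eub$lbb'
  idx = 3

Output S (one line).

Answer: bubble$

Derivation:
LF mapping: 4 6 1 0 5 2 3
Walk LF starting at row 3, prepending L[row]:
  step 1: row=3, L[3]='$', prepend. Next row=LF[3]=0
  step 2: row=0, L[0]='e', prepend. Next row=LF[0]=4
  step 3: row=4, L[4]='l', prepend. Next row=LF[4]=5
  step 4: row=5, L[5]='b', prepend. Next row=LF[5]=2
  step 5: row=2, L[2]='b', prepend. Next row=LF[2]=1
  step 6: row=1, L[1]='u', prepend. Next row=LF[1]=6
  step 7: row=6, L[6]='b', prepend. Next row=LF[6]=3
Reversed output: bubble$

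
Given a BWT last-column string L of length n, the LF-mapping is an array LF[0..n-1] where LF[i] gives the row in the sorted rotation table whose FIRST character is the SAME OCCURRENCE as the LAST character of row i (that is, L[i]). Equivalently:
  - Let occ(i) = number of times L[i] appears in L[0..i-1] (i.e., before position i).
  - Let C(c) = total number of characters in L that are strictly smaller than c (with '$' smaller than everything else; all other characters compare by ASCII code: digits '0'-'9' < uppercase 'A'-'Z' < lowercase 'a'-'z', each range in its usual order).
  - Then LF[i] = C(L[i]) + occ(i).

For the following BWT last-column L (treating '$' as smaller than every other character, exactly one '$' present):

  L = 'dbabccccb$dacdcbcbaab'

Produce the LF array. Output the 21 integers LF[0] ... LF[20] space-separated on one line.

Char counts: '$':1, 'a':4, 'b':6, 'c':7, 'd':3
C (first-col start): C('$')=0, C('a')=1, C('b')=5, C('c')=11, C('d')=18
L[0]='d': occ=0, LF[0]=C('d')+0=18+0=18
L[1]='b': occ=0, LF[1]=C('b')+0=5+0=5
L[2]='a': occ=0, LF[2]=C('a')+0=1+0=1
L[3]='b': occ=1, LF[3]=C('b')+1=5+1=6
L[4]='c': occ=0, LF[4]=C('c')+0=11+0=11
L[5]='c': occ=1, LF[5]=C('c')+1=11+1=12
L[6]='c': occ=2, LF[6]=C('c')+2=11+2=13
L[7]='c': occ=3, LF[7]=C('c')+3=11+3=14
L[8]='b': occ=2, LF[8]=C('b')+2=5+2=7
L[9]='$': occ=0, LF[9]=C('$')+0=0+0=0
L[10]='d': occ=1, LF[10]=C('d')+1=18+1=19
L[11]='a': occ=1, LF[11]=C('a')+1=1+1=2
L[12]='c': occ=4, LF[12]=C('c')+4=11+4=15
L[13]='d': occ=2, LF[13]=C('d')+2=18+2=20
L[14]='c': occ=5, LF[14]=C('c')+5=11+5=16
L[15]='b': occ=3, LF[15]=C('b')+3=5+3=8
L[16]='c': occ=6, LF[16]=C('c')+6=11+6=17
L[17]='b': occ=4, LF[17]=C('b')+4=5+4=9
L[18]='a': occ=2, LF[18]=C('a')+2=1+2=3
L[19]='a': occ=3, LF[19]=C('a')+3=1+3=4
L[20]='b': occ=5, LF[20]=C('b')+5=5+5=10

Answer: 18 5 1 6 11 12 13 14 7 0 19 2 15 20 16 8 17 9 3 4 10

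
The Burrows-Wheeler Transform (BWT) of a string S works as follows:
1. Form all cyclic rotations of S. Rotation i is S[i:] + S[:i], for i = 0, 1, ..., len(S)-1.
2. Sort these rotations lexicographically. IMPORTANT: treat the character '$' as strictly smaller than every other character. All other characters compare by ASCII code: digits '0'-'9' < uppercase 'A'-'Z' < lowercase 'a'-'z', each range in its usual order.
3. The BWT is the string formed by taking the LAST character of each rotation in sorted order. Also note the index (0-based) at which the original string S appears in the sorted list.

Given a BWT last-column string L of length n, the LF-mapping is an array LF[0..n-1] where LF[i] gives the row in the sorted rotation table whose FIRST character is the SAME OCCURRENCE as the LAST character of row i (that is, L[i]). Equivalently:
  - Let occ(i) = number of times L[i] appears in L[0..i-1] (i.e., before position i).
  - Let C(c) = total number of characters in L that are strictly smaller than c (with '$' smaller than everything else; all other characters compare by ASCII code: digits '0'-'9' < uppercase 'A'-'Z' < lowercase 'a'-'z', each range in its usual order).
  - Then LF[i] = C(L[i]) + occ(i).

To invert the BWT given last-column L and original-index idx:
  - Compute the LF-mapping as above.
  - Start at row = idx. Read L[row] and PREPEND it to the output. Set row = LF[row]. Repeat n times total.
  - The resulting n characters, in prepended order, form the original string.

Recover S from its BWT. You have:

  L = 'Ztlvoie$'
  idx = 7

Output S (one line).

LF mapping: 1 6 4 7 5 3 2 0
Walk LF starting at row 7, prepending L[row]:
  step 1: row=7, L[7]='$', prepend. Next row=LF[7]=0
  step 2: row=0, L[0]='Z', prepend. Next row=LF[0]=1
  step 3: row=1, L[1]='t', prepend. Next row=LF[1]=6
  step 4: row=6, L[6]='e', prepend. Next row=LF[6]=2
  step 5: row=2, L[2]='l', prepend. Next row=LF[2]=4
  step 6: row=4, L[4]='o', prepend. Next row=LF[4]=5
  step 7: row=5, L[5]='i', prepend. Next row=LF[5]=3
  step 8: row=3, L[3]='v', prepend. Next row=LF[3]=7
Reversed output: violetZ$

Answer: violetZ$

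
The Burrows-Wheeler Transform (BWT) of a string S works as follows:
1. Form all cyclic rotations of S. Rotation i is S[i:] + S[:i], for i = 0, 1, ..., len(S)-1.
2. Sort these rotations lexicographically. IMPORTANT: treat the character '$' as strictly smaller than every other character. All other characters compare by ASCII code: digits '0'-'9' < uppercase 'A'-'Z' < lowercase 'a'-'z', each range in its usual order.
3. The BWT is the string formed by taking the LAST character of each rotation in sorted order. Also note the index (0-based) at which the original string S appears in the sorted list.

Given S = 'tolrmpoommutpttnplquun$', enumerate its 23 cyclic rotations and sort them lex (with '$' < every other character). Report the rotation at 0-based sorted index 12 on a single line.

Answer: poommutpttnplquun$tolrm

Derivation:
All 23 rotations (rotation i = S[i:]+S[:i]):
  rot[0] = tolrmpoommutpttnplquun$
  rot[1] = olrmpoommutpttnplquun$t
  rot[2] = lrmpoommutpttnplquun$to
  rot[3] = rmpoommutpttnplquun$tol
  rot[4] = mpoommutpttnplquun$tolr
  rot[5] = poommutpttnplquun$tolrm
  rot[6] = oommutpttnplquun$tolrmp
  rot[7] = ommutpttnplquun$tolrmpo
  rot[8] = mmutpttnplquun$tolrmpoo
  rot[9] = mutpttnplquun$tolrmpoom
  rot[10] = utpttnplquun$tolrmpoomm
  rot[11] = tpttnplquun$tolrmpoommu
  rot[12] = pttnplquun$tolrmpoommut
  rot[13] = ttnplquun$tolrmpoommutp
  rot[14] = tnplquun$tolrmpoommutpt
  rot[15] = nplquun$tolrmpoommutptt
  rot[16] = plquun$tolrmpoommutpttn
  rot[17] = lquun$tolrmpoommutpttnp
  rot[18] = quun$tolrmpoommutpttnpl
  rot[19] = uun$tolrmpoommutpttnplq
  rot[20] = un$tolrmpoommutpttnplqu
  rot[21] = n$tolrmpoommutpttnplquu
  rot[22] = $tolrmpoommutpttnplquun
Sorted (with $ < everything):
  sorted[0] = $tolrmpoommutpttnplquun
  sorted[1] = lquun$tolrmpoommutpttnp
  sorted[2] = lrmpoommutpttnplquun$to
  sorted[3] = mmutpttnplquun$tolrmpoo
  sorted[4] = mpoommutpttnplquun$tolr
  sorted[5] = mutpttnplquun$tolrmpoom
  sorted[6] = n$tolrmpoommutpttnplquu
  sorted[7] = nplquun$tolrmpoommutptt
  sorted[8] = olrmpoommutpttnplquun$t
  sorted[9] = ommutpttnplquun$tolrmpo
  sorted[10] = oommutpttnplquun$tolrmp
  sorted[11] = plquun$tolrmpoommutpttn
  sorted[12] = poommutpttnplquun$tolrm
  sorted[13] = pttnplquun$tolrmpoommut
  sorted[14] = quun$tolrmpoommutpttnpl
  sorted[15] = rmpoommutpttnplquun$tol
  sorted[16] = tnplquun$tolrmpoommutpt
  sorted[17] = tolrmpoommutpttnplquun$
  sorted[18] = tpttnplquun$tolrmpoommu
  sorted[19] = ttnplquun$tolrmpoommutp
  sorted[20] = un$tolrmpoommutpttnplqu
  sorted[21] = utpttnplquun$tolrmpoomm
  sorted[22] = uun$tolrmpoommutpttnplq
sorted[12] = poommutpttnplquun$tolrm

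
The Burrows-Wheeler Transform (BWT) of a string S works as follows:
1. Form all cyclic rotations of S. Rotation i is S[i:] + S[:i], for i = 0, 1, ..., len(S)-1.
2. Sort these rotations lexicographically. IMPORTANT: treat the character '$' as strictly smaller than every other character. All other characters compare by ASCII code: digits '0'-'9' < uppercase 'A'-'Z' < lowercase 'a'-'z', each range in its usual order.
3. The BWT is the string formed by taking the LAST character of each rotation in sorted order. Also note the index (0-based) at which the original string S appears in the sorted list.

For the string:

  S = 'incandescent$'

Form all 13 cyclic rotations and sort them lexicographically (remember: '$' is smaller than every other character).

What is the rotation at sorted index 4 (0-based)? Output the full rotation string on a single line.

Answer: descent$incan

Derivation:
All 13 rotations (rotation i = S[i:]+S[:i]):
  rot[0] = incandescent$
  rot[1] = ncandescent$i
  rot[2] = candescent$in
  rot[3] = andescent$inc
  rot[4] = ndescent$inca
  rot[5] = descent$incan
  rot[6] = escent$incand
  rot[7] = scent$incande
  rot[8] = cent$incandes
  rot[9] = ent$incandesc
  rot[10] = nt$incandesce
  rot[11] = t$incandescen
  rot[12] = $incandescent
Sorted (with $ < everything):
  sorted[0] = $incandescent
  sorted[1] = andescent$inc
  sorted[2] = candescent$in
  sorted[3] = cent$incandes
  sorted[4] = descent$incan
  sorted[5] = ent$incandesc
  sorted[6] = escent$incand
  sorted[7] = incandescent$
  sorted[8] = ncandescent$i
  sorted[9] = ndescent$inca
  sorted[10] = nt$incandesce
  sorted[11] = scent$incande
  sorted[12] = t$incandescen
sorted[4] = descent$incan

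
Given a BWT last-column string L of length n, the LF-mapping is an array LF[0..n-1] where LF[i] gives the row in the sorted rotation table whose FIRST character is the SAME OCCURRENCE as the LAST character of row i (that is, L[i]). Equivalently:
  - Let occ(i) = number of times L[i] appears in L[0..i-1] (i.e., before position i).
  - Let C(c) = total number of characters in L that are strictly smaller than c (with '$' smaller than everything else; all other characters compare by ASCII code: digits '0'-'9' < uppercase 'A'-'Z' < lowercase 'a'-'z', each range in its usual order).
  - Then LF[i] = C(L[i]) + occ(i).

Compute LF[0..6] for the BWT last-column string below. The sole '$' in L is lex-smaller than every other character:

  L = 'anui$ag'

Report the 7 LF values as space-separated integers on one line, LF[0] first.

Answer: 1 5 6 4 0 2 3

Derivation:
Char counts: '$':1, 'a':2, 'g':1, 'i':1, 'n':1, 'u':1
C (first-col start): C('$')=0, C('a')=1, C('g')=3, C('i')=4, C('n')=5, C('u')=6
L[0]='a': occ=0, LF[0]=C('a')+0=1+0=1
L[1]='n': occ=0, LF[1]=C('n')+0=5+0=5
L[2]='u': occ=0, LF[2]=C('u')+0=6+0=6
L[3]='i': occ=0, LF[3]=C('i')+0=4+0=4
L[4]='$': occ=0, LF[4]=C('$')+0=0+0=0
L[5]='a': occ=1, LF[5]=C('a')+1=1+1=2
L[6]='g': occ=0, LF[6]=C('g')+0=3+0=3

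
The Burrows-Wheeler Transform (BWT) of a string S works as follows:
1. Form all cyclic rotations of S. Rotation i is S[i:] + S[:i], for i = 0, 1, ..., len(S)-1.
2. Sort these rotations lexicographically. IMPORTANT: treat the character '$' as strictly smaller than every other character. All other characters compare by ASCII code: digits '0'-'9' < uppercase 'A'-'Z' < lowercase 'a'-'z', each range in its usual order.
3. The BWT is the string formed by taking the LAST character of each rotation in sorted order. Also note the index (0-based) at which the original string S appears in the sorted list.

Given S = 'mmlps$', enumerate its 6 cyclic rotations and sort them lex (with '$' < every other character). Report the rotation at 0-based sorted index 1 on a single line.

All 6 rotations (rotation i = S[i:]+S[:i]):
  rot[0] = mmlps$
  rot[1] = mlps$m
  rot[2] = lps$mm
  rot[3] = ps$mml
  rot[4] = s$mmlp
  rot[5] = $mmlps
Sorted (with $ < everything):
  sorted[0] = $mmlps
  sorted[1] = lps$mm
  sorted[2] = mlps$m
  sorted[3] = mmlps$
  sorted[4] = ps$mml
  sorted[5] = s$mmlp
sorted[1] = lps$mm

Answer: lps$mm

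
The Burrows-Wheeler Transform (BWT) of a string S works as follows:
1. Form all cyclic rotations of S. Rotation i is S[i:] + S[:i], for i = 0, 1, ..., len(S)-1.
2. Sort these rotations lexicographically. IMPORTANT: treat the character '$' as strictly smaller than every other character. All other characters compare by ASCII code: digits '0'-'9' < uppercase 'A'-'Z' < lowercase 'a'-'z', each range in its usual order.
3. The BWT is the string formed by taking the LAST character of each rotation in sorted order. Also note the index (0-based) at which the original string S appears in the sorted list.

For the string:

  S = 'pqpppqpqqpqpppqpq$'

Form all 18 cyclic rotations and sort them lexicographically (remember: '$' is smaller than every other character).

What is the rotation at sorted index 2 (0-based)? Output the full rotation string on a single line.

Answer: pppqpqqpqpppqpq$pq

Derivation:
All 18 rotations (rotation i = S[i:]+S[:i]):
  rot[0] = pqpppqpqqpqpppqpq$
  rot[1] = qpppqpqqpqpppqpq$p
  rot[2] = pppqpqqpqpppqpq$pq
  rot[3] = ppqpqqpqpppqpq$pqp
  rot[4] = pqpqqpqpppqpq$pqpp
  rot[5] = qpqqpqpppqpq$pqppp
  rot[6] = pqqpqpppqpq$pqpppq
  rot[7] = qqpqpppqpq$pqpppqp
  rot[8] = qpqpppqpq$pqpppqpq
  rot[9] = pqpppqpq$pqpppqpqq
  rot[10] = qpppqpq$pqpppqpqqp
  rot[11] = pppqpq$pqpppqpqqpq
  rot[12] = ppqpq$pqpppqpqqpqp
  rot[13] = pqpq$pqpppqpqqpqpp
  rot[14] = qpq$pqpppqpqqpqppp
  rot[15] = pq$pqpppqpqqpqpppq
  rot[16] = q$pqpppqpqqpqpppqp
  rot[17] = $pqpppqpqqpqpppqpq
Sorted (with $ < everything):
  sorted[0] = $pqpppqpqqpqpppqpq
  sorted[1] = pppqpq$pqpppqpqqpq
  sorted[2] = pppqpqqpqpppqpq$pq
  sorted[3] = ppqpq$pqpppqpqqpqp
  sorted[4] = ppqpqqpqpppqpq$pqp
  sorted[5] = pq$pqpppqpqqpqpppq
  sorted[6] = pqpppqpq$pqpppqpqq
  sorted[7] = pqpppqpqqpqpppqpq$
  sorted[8] = pqpq$pqpppqpqqpqpp
  sorted[9] = pqpqqpqpppqpq$pqpp
  sorted[10] = pqqpqpppqpq$pqpppq
  sorted[11] = q$pqpppqpqqpqpppqp
  sorted[12] = qpppqpq$pqpppqpqqp
  sorted[13] = qpppqpqqpqpppqpq$p
  sorted[14] = qpq$pqpppqpqqpqppp
  sorted[15] = qpqpppqpq$pqpppqpq
  sorted[16] = qpqqpqpppqpq$pqppp
  sorted[17] = qqpqpppqpq$pqpppqp
sorted[2] = pppqpqqpqpppqpq$pq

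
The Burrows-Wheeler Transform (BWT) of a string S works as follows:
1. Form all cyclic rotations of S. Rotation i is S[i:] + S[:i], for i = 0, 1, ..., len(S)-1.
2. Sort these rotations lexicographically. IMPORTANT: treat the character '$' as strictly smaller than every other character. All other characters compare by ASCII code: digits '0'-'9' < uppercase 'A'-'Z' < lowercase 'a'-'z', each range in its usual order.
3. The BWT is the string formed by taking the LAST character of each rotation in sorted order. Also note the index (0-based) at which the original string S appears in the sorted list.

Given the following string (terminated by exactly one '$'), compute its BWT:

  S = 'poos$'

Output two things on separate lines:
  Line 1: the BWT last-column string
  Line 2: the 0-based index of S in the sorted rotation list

All 5 rotations (rotation i = S[i:]+S[:i]):
  rot[0] = poos$
  rot[1] = oos$p
  rot[2] = os$po
  rot[3] = s$poo
  rot[4] = $poos
Sorted (with $ < everything):
  sorted[0] = $poos  (last char: 's')
  sorted[1] = oos$p  (last char: 'p')
  sorted[2] = os$po  (last char: 'o')
  sorted[3] = poos$  (last char: '$')
  sorted[4] = s$poo  (last char: 'o')
Last column: spo$o
Original string S is at sorted index 3

Answer: spo$o
3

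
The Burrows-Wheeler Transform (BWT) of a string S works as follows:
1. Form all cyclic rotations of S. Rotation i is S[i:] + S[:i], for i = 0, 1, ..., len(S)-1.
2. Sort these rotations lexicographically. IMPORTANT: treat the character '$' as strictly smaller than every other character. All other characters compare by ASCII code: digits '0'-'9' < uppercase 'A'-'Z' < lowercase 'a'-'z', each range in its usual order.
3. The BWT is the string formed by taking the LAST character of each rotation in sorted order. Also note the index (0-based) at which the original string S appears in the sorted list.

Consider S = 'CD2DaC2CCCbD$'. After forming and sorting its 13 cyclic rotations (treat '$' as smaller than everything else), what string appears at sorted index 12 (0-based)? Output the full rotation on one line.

All 13 rotations (rotation i = S[i:]+S[:i]):
  rot[0] = CD2DaC2CCCbD$
  rot[1] = D2DaC2CCCbD$C
  rot[2] = 2DaC2CCCbD$CD
  rot[3] = DaC2CCCbD$CD2
  rot[4] = aC2CCCbD$CD2D
  rot[5] = C2CCCbD$CD2Da
  rot[6] = 2CCCbD$CD2DaC
  rot[7] = CCCbD$CD2DaC2
  rot[8] = CCbD$CD2DaC2C
  rot[9] = CbD$CD2DaC2CC
  rot[10] = bD$CD2DaC2CCC
  rot[11] = D$CD2DaC2CCCb
  rot[12] = $CD2DaC2CCCbD
Sorted (with $ < everything):
  sorted[0] = $CD2DaC2CCCbD
  sorted[1] = 2CCCbD$CD2DaC
  sorted[2] = 2DaC2CCCbD$CD
  sorted[3] = C2CCCbD$CD2Da
  sorted[4] = CCCbD$CD2DaC2
  sorted[5] = CCbD$CD2DaC2C
  sorted[6] = CD2DaC2CCCbD$
  sorted[7] = CbD$CD2DaC2CC
  sorted[8] = D$CD2DaC2CCCb
  sorted[9] = D2DaC2CCCbD$C
  sorted[10] = DaC2CCCbD$CD2
  sorted[11] = aC2CCCbD$CD2D
  sorted[12] = bD$CD2DaC2CCC
sorted[12] = bD$CD2DaC2CCC

Answer: bD$CD2DaC2CCC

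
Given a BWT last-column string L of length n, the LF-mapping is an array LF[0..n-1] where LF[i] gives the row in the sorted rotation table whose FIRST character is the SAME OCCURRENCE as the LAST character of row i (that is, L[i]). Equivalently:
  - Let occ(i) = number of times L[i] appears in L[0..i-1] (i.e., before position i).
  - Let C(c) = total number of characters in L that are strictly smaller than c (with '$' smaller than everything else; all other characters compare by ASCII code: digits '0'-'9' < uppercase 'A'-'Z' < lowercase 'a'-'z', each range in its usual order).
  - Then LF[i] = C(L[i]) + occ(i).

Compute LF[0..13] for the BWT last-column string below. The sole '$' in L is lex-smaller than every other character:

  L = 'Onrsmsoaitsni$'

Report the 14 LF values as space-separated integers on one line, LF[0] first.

Answer: 1 6 9 10 5 11 8 2 3 13 12 7 4 0

Derivation:
Char counts: '$':1, 'O':1, 'a':1, 'i':2, 'm':1, 'n':2, 'o':1, 'r':1, 's':3, 't':1
C (first-col start): C('$')=0, C('O')=1, C('a')=2, C('i')=3, C('m')=5, C('n')=6, C('o')=8, C('r')=9, C('s')=10, C('t')=13
L[0]='O': occ=0, LF[0]=C('O')+0=1+0=1
L[1]='n': occ=0, LF[1]=C('n')+0=6+0=6
L[2]='r': occ=0, LF[2]=C('r')+0=9+0=9
L[3]='s': occ=0, LF[3]=C('s')+0=10+0=10
L[4]='m': occ=0, LF[4]=C('m')+0=5+0=5
L[5]='s': occ=1, LF[5]=C('s')+1=10+1=11
L[6]='o': occ=0, LF[6]=C('o')+0=8+0=8
L[7]='a': occ=0, LF[7]=C('a')+0=2+0=2
L[8]='i': occ=0, LF[8]=C('i')+0=3+0=3
L[9]='t': occ=0, LF[9]=C('t')+0=13+0=13
L[10]='s': occ=2, LF[10]=C('s')+2=10+2=12
L[11]='n': occ=1, LF[11]=C('n')+1=6+1=7
L[12]='i': occ=1, LF[12]=C('i')+1=3+1=4
L[13]='$': occ=0, LF[13]=C('$')+0=0+0=0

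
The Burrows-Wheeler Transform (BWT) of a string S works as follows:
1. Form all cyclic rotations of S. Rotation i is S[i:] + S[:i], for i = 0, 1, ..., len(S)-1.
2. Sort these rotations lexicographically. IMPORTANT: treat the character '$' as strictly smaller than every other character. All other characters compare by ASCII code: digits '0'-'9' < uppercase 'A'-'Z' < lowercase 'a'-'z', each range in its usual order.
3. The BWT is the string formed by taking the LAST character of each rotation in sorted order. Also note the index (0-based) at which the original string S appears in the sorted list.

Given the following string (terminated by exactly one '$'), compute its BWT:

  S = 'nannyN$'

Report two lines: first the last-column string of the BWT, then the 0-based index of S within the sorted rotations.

All 7 rotations (rotation i = S[i:]+S[:i]):
  rot[0] = nannyN$
  rot[1] = annyN$n
  rot[2] = nnyN$na
  rot[3] = nyN$nan
  rot[4] = yN$nann
  rot[5] = N$nanny
  rot[6] = $nannyN
Sorted (with $ < everything):
  sorted[0] = $nannyN  (last char: 'N')
  sorted[1] = N$nanny  (last char: 'y')
  sorted[2] = annyN$n  (last char: 'n')
  sorted[3] = nannyN$  (last char: '$')
  sorted[4] = nnyN$na  (last char: 'a')
  sorted[5] = nyN$nan  (last char: 'n')
  sorted[6] = yN$nann  (last char: 'n')
Last column: Nyn$ann
Original string S is at sorted index 3

Answer: Nyn$ann
3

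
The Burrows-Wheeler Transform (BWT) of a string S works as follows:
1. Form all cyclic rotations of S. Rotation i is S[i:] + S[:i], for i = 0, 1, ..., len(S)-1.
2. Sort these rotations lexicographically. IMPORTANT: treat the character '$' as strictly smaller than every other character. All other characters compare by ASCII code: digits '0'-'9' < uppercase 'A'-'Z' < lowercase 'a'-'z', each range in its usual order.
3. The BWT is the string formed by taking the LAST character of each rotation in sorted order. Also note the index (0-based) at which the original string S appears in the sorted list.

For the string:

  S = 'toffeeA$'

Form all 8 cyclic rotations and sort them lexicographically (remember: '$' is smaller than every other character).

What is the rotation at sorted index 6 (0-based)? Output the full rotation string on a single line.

All 8 rotations (rotation i = S[i:]+S[:i]):
  rot[0] = toffeeA$
  rot[1] = offeeA$t
  rot[2] = ffeeA$to
  rot[3] = feeA$tof
  rot[4] = eeA$toff
  rot[5] = eA$toffe
  rot[6] = A$toffee
  rot[7] = $toffeeA
Sorted (with $ < everything):
  sorted[0] = $toffeeA
  sorted[1] = A$toffee
  sorted[2] = eA$toffe
  sorted[3] = eeA$toff
  sorted[4] = feeA$tof
  sorted[5] = ffeeA$to
  sorted[6] = offeeA$t
  sorted[7] = toffeeA$
sorted[6] = offeeA$t

Answer: offeeA$t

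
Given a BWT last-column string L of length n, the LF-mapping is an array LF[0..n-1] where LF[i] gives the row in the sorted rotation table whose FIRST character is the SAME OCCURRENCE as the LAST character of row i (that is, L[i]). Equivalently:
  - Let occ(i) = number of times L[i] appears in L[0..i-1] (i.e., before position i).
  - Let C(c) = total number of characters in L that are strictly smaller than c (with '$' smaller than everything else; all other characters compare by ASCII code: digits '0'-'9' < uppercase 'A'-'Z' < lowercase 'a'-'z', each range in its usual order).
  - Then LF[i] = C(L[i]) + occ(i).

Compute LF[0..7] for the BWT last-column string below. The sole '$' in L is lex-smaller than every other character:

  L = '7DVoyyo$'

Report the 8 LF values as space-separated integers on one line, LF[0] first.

Char counts: '$':1, '7':1, 'D':1, 'V':1, 'o':2, 'y':2
C (first-col start): C('$')=0, C('7')=1, C('D')=2, C('V')=3, C('o')=4, C('y')=6
L[0]='7': occ=0, LF[0]=C('7')+0=1+0=1
L[1]='D': occ=0, LF[1]=C('D')+0=2+0=2
L[2]='V': occ=0, LF[2]=C('V')+0=3+0=3
L[3]='o': occ=0, LF[3]=C('o')+0=4+0=4
L[4]='y': occ=0, LF[4]=C('y')+0=6+0=6
L[5]='y': occ=1, LF[5]=C('y')+1=6+1=7
L[6]='o': occ=1, LF[6]=C('o')+1=4+1=5
L[7]='$': occ=0, LF[7]=C('$')+0=0+0=0

Answer: 1 2 3 4 6 7 5 0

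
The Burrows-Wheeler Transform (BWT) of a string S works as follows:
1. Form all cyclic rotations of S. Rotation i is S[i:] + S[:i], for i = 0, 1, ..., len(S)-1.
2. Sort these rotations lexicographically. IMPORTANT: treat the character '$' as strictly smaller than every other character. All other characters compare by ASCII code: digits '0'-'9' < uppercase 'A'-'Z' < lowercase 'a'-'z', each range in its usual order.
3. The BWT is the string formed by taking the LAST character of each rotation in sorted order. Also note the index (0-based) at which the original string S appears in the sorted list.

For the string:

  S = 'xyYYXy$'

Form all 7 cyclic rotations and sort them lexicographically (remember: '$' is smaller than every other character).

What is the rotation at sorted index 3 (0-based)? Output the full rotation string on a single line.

All 7 rotations (rotation i = S[i:]+S[:i]):
  rot[0] = xyYYXy$
  rot[1] = yYYXy$x
  rot[2] = YYXy$xy
  rot[3] = YXy$xyY
  rot[4] = Xy$xyYY
  rot[5] = y$xyYYX
  rot[6] = $xyYYXy
Sorted (with $ < everything):
  sorted[0] = $xyYYXy
  sorted[1] = Xy$xyYY
  sorted[2] = YXy$xyY
  sorted[3] = YYXy$xy
  sorted[4] = xyYYXy$
  sorted[5] = y$xyYYX
  sorted[6] = yYYXy$x
sorted[3] = YYXy$xy

Answer: YYXy$xy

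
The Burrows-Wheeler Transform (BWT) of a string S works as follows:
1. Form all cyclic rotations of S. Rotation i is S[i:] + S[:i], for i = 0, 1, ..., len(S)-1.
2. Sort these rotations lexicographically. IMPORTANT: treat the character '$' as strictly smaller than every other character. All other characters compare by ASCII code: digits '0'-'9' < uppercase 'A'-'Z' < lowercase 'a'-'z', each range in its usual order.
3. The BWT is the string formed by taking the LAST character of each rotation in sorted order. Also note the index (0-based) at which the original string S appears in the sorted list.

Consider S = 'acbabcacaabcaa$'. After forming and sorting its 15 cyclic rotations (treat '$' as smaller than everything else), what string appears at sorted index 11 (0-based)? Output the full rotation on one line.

Answer: caa$acbabcacaab

Derivation:
All 15 rotations (rotation i = S[i:]+S[:i]):
  rot[0] = acbabcacaabcaa$
  rot[1] = cbabcacaabcaa$a
  rot[2] = babcacaabcaa$ac
  rot[3] = abcacaabcaa$acb
  rot[4] = bcacaabcaa$acba
  rot[5] = cacaabcaa$acbab
  rot[6] = acaabcaa$acbabc
  rot[7] = caabcaa$acbabca
  rot[8] = aabcaa$acbabcac
  rot[9] = abcaa$acbabcaca
  rot[10] = bcaa$acbabcacaa
  rot[11] = caa$acbabcacaab
  rot[12] = aa$acbabcacaabc
  rot[13] = a$acbabcacaabca
  rot[14] = $acbabcacaabcaa
Sorted (with $ < everything):
  sorted[0] = $acbabcacaabcaa
  sorted[1] = a$acbabcacaabca
  sorted[2] = aa$acbabcacaabc
  sorted[3] = aabcaa$acbabcac
  sorted[4] = abcaa$acbabcaca
  sorted[5] = abcacaabcaa$acb
  sorted[6] = acaabcaa$acbabc
  sorted[7] = acbabcacaabcaa$
  sorted[8] = babcacaabcaa$ac
  sorted[9] = bcaa$acbabcacaa
  sorted[10] = bcacaabcaa$acba
  sorted[11] = caa$acbabcacaab
  sorted[12] = caabcaa$acbabca
  sorted[13] = cacaabcaa$acbab
  sorted[14] = cbabcacaabcaa$a
sorted[11] = caa$acbabcacaab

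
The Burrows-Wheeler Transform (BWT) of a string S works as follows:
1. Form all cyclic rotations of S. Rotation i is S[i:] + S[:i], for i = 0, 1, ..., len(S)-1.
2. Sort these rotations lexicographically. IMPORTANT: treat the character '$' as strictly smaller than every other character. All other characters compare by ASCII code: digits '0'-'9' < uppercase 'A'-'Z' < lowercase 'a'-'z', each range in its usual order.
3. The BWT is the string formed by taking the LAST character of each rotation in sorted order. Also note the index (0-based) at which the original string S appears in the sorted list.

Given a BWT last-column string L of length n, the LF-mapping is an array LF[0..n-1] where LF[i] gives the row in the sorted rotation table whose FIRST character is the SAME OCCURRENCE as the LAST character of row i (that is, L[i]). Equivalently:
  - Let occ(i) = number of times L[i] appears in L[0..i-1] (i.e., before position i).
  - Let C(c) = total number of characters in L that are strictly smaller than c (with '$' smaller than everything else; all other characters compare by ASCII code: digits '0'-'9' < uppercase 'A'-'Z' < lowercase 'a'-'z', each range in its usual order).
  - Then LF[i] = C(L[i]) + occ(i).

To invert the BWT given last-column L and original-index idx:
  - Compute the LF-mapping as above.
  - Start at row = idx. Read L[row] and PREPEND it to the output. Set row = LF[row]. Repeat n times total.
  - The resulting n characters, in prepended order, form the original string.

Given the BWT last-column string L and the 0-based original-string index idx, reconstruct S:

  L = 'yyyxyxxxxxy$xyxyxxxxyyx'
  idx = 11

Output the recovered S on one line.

Answer: xyxyxxxyxyyyyxxxxyxxxy$

Derivation:
LF mapping: 14 15 16 1 17 2 3 4 5 6 18 0 7 19 8 20 9 10 11 12 21 22 13
Walk LF starting at row 11, prepending L[row]:
  step 1: row=11, L[11]='$', prepend. Next row=LF[11]=0
  step 2: row=0, L[0]='y', prepend. Next row=LF[0]=14
  step 3: row=14, L[14]='x', prepend. Next row=LF[14]=8
  step 4: row=8, L[8]='x', prepend. Next row=LF[8]=5
  step 5: row=5, L[5]='x', prepend. Next row=LF[5]=2
  step 6: row=2, L[2]='y', prepend. Next row=LF[2]=16
  step 7: row=16, L[16]='x', prepend. Next row=LF[16]=9
  step 8: row=9, L[9]='x', prepend. Next row=LF[9]=6
  step 9: row=6, L[6]='x', prepend. Next row=LF[6]=3
  step 10: row=3, L[3]='x', prepend. Next row=LF[3]=1
  step 11: row=1, L[1]='y', prepend. Next row=LF[1]=15
  step 12: row=15, L[15]='y', prepend. Next row=LF[15]=20
  step 13: row=20, L[20]='y', prepend. Next row=LF[20]=21
  step 14: row=21, L[21]='y', prepend. Next row=LF[21]=22
  step 15: row=22, L[22]='x', prepend. Next row=LF[22]=13
  step 16: row=13, L[13]='y', prepend. Next row=LF[13]=19
  step 17: row=19, L[19]='x', prepend. Next row=LF[19]=12
  step 18: row=12, L[12]='x', prepend. Next row=LF[12]=7
  step 19: row=7, L[7]='x', prepend. Next row=LF[7]=4
  step 20: row=4, L[4]='y', prepend. Next row=LF[4]=17
  step 21: row=17, L[17]='x', prepend. Next row=LF[17]=10
  step 22: row=10, L[10]='y', prepend. Next row=LF[10]=18
  step 23: row=18, L[18]='x', prepend. Next row=LF[18]=11
Reversed output: xyxyxxxyxyyyyxxxxyxxxy$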